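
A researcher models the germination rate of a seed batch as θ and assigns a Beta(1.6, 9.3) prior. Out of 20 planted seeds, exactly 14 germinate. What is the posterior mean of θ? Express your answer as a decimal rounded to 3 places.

Posterior mean ≈ 0.505

The binomial likelihood is conjugate to the Beta prior: with 14 successes and 6 failures, the posterior is Beta(1.6+14, 9.3+6) = Beta(15.6, 15.3).
Posterior mean = α/(α+β) = 15.6/30.9 = 0.505.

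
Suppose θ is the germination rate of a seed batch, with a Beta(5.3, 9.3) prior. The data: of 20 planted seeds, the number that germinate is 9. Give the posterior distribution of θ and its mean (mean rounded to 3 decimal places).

The binomial likelihood is conjugate to the Beta prior: with 9 successes and 11 failures, the posterior is Beta(5.3+9, 9.3+11) = Beta(14.3, 20.3).
E[θ | data] = 14.3/(14.3+20.3) = 0.413.

Posterior: Beta(14.3, 20.3); mean ≈ 0.413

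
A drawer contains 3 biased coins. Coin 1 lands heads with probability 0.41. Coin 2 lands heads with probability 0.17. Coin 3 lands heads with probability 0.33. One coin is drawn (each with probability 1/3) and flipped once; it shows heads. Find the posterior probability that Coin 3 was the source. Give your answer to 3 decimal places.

P(heads|C1) = 0.41; P(heads|C2) = 0.17; P(heads|C3) = 0.33.
Prior × likelihood for each source: 0.333333·0.41=0.1367, 0.333333·0.17=0.05667, 0.333333·0.33=0.1100. Summing gives P(heads) = 0.30333.
P(Coin 3 | heads) = 0.1100 / 0.30333 = 0.363.

Posterior probability ≈ 0.363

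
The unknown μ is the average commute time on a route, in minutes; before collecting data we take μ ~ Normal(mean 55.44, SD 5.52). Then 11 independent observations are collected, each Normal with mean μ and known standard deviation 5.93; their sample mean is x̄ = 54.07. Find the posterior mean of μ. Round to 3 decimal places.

Posterior mean ≈ 54.200

Prior precision 1/τ₀² = 1/5.52² = 0.0328187; data precision n/σ² = 11/5.93² = 0.312812.
Posterior precision = 0.0328187 + 0.312812 = 0.345631.
Posterior mean = (0.0328187·55.44 + 0.312812·54.07) / 0.345631 = 54.200.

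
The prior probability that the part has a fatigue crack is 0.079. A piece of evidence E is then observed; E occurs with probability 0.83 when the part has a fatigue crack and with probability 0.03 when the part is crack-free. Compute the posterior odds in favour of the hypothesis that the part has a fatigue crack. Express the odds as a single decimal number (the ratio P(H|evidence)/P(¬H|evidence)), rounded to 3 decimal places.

Posterior odds ≈ 2.373

Prior odds = 0.079/(1−0.079) = 0.085776.
Likelihood ratio for E = 0.83/0.03 = 27.667.
Posterior odds = prior odds × LR = 2.3731.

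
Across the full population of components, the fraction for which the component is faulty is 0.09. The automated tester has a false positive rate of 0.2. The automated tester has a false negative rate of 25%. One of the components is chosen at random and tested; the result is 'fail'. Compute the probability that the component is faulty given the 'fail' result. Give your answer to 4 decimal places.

Write H for 'the component is faulty'. Prior odds H:¬H = 0.09/0.91 = 0.098901. For the 'fail' outcome, the likelihood ratio is 0.75/0.2 = 3.7500.
Posterior odds = 0.098901 × 3.7500 = 0.37088, so P(H|E) = 0.37088/(1+0.37088) = 0.2705.

P(H | E) ≈ 0.2705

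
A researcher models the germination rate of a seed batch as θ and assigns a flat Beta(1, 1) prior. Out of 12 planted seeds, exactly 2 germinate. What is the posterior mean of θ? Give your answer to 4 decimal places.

Posterior mean ≈ 0.2143

The binomial likelihood is conjugate to the Beta prior: with 2 successes and 10 failures, the posterior is Beta(1+2, 1+10) = Beta(3, 11).
Posterior mean = α/(α+β) = 3/14 = 0.2143.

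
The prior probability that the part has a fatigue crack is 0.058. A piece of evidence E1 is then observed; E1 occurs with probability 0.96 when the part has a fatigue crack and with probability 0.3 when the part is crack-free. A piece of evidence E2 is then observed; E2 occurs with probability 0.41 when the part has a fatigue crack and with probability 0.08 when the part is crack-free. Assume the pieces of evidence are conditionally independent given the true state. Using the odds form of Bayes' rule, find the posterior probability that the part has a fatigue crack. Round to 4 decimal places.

Prior odds = 0.058/(1−0.058) = 0.061571.
Likelihood ratio for E1 = 0.96/0.3 = 3.2000.
Likelihood ratio for E2 = 0.41/0.08 = 5.1250.
Posterior odds = prior odds × LR₁ × LR₂ = 1.0098.
Posterior probability = odds/(1+odds) = 1.0098/2.0098 = 0.5024.

Posterior probability ≈ 0.5024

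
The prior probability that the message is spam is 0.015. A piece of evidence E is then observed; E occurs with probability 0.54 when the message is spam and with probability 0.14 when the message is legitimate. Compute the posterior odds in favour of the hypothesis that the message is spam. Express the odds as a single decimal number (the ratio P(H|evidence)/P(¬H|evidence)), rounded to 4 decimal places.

Prior odds = 0.015/(1−0.015) = 0.015228.
Likelihood ratio for E = 0.54/0.14 = 3.8571.
Posterior odds = prior odds × LR = 0.058738.

Posterior odds ≈ 0.0587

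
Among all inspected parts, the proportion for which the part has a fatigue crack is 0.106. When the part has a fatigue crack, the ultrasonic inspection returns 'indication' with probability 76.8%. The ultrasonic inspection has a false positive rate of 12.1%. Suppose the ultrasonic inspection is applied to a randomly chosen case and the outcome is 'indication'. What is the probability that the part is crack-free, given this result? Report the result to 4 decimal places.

P(¬H | E) ≈ 0.5706

Write H for 'the part has a fatigue crack'. Prior odds H:¬H = 0.106/0.894 = 0.11857. For the 'indication' outcome, the likelihood ratio is 0.768/0.121 = 6.3471.
Posterior odds = 0.11857 × 6.3471 = 0.75257, so P(H|E) = 0.75257/(1+0.75257) = 0.4294. Then P(¬H|E) = 1 − 0.4294 = 0.5706.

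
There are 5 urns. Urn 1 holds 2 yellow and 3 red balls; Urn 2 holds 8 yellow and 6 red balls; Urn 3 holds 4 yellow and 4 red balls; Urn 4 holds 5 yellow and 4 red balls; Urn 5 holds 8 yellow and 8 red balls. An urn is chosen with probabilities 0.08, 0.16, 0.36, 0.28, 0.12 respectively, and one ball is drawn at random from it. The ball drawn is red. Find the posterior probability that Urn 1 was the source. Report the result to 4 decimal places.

Posterior probability ≈ 0.0998

P(red|Urn 1) = 0.6; P(red|Urn 2) = 0.4286; P(red|Urn 3) = 0.5; P(red|Urn 4) = 0.4444; P(red|Urn 5) = 0.5.
Prior × likelihood for each source: 0.08·0.6=0.04800, 0.16·0.4286=0.06857, 0.36·0.5=0.1800, 0.28·0.4444=0.1244, 0.12·0.5=0.06000. Summing gives P(red) = 0.48102.
P(Urn 1 | red) = 0.04800 / 0.48102 = 0.0998.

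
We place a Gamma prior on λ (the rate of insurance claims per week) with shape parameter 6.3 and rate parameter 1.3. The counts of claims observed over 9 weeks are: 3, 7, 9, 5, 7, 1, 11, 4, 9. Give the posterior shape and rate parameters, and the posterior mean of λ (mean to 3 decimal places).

Total count ∑xᵢ = 56 over n = 9 weeks.
Gamma is conjugate to the Poisson likelihood: posterior is Gamma(shape = 6.3+56 = 62.3, rate = 1.3+9 = 10.3).
E[λ | data] = 62.3/10.3 = 6.049.

Posterior: Gamma(shape=62.3, rate=10.3); mean ≈ 6.049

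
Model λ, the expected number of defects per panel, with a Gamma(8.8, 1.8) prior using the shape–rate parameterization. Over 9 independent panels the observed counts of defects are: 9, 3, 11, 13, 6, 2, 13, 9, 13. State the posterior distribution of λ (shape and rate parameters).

Posterior: Gamma(shape=87.8, rate=10.8)

The Poisson likelihood adds the total count to the shape and the number of exposure periods to the rate. Here ∑xᵢ = 79 and n = 9, so shape 8.8→87.8 and rate 1.8→10.8.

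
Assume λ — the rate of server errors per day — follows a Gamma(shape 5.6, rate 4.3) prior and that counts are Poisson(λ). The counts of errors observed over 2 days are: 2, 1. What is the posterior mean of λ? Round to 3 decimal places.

The Poisson likelihood adds the total count to the shape and the number of exposure periods to the rate. Here ∑xᵢ = 3 and n = 2, so shape 5.6→8.6 and rate 4.3→6.3.
E[λ | data] = 8.6/6.3 = 1.365.

Posterior mean ≈ 1.365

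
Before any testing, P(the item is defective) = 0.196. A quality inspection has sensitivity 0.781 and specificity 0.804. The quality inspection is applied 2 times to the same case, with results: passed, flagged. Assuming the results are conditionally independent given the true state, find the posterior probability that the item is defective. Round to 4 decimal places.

Let H be the event that the item is defective; start with P(H) = 0.196. P('flagged'|H) = 0.781, P('flagged'|¬H) = 0.196.
Update on result 1 ('passed'): P(H) ← 0.219·0.1960 / (0.219·0.1960 + 0.804·0.8040) = 0.042924/0.68934 = 0.0623.
Update on result 2 ('flagged'): P(H) ← 0.781·0.0623 / (0.781·0.0623 + 0.196·0.9377) = 0.048632/0.23243 = 0.2092.

Posterior P(H) ≈ 0.2092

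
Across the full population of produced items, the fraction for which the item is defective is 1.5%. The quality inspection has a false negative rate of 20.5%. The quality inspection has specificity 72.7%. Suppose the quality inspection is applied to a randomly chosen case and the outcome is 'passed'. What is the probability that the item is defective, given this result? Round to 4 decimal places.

Write H for 'the item is defective'. Prior odds H:¬H = 0.015/0.985 = 0.015228. For the 'passed' outcome, the likelihood ratio is 0.205/0.727 = 0.28198.
Posterior odds = 0.015228 × 0.28198 = 0.0042941, so P(H|E) = 0.0042941/(1+0.0042941) = 0.0043.

P(H | E) ≈ 0.0043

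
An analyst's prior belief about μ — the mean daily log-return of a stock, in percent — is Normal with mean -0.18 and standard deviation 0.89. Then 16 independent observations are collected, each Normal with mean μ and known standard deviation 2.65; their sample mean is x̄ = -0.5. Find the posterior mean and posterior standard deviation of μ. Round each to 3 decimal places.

Posterior mean ≈ -0.386; posterior SD ≈ 0.531

Prior precision 1/τ₀² = 1/0.89² = 1.26247; data precision n/σ² = 16/2.65² = 2.27839.
Posterior precision = 1.26247 + 2.27839 = 3.54086, giving posterior SD = 1/√3.54086 = 0.531.
Posterior mean = (1.26247·-0.18 + 2.27839·-0.5) / 3.54086 = -0.386.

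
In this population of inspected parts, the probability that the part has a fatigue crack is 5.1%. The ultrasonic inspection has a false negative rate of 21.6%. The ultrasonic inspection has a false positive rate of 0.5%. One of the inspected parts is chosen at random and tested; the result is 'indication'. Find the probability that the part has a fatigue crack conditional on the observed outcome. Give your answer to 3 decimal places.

Let H be the event that the part has a fatigue crack. P(H) = 0.051, so P(¬H) = 0.949. With E the 'indication' result, P(E|H) = 0.784 and P(E|¬H) = 0.005.
P(E) = 0.784·0.051 + 0.005·0.949 = 0.039984 + 0.0047450 = 0.044729.
By Bayes' theorem, P(H|E) = 0.039984 / 0.044729 = 0.894.

P(H | E) ≈ 0.894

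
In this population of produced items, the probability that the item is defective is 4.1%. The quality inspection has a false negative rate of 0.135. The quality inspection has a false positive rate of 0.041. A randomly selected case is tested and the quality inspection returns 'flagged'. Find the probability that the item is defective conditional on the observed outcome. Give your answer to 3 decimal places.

Write H for 'the item is defective'. Prior odds H:¬H = 0.041/0.959 = 0.042753. For the 'flagged' outcome, the likelihood ratio is 0.865/0.041 = 21.098.
Posterior odds = 0.042753 × 21.098 = 0.90198, so P(H|E) = 0.90198/(1+0.90198) = 0.474.

P(H | E) ≈ 0.474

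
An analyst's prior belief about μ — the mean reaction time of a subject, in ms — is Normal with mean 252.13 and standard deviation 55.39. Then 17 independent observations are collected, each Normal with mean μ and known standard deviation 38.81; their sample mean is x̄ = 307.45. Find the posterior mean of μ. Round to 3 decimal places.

With known σ, the Normal prior is conjugate. Weight on the data is w = (n/σ²)/(n/σ² + 1/τ₀²) = 0.0112866/(0.0112866+0.00032594) = 0.97193.
Posterior mean = w·x̄ + (1−w)·μ₀ = 0.97193·307.45 + 0.028068·252.13 = 305.897.

Posterior mean ≈ 305.897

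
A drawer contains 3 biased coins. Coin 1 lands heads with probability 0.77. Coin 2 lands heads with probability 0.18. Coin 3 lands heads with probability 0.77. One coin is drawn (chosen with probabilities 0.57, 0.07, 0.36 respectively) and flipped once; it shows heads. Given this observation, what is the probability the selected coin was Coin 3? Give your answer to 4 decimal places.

Posterior probability ≈ 0.3804

P(heads|C1) = 0.77; P(heads|C2) = 0.18; P(heads|C3) = 0.77.
Prior × likelihood for each source: 0.57·0.77=0.4389, 0.07·0.18=0.01260, 0.36·0.77=0.2772. Summing gives P(heads) = 0.72870.
P(Coin 3 | heads) = 0.2772 / 0.72870 = 0.3804.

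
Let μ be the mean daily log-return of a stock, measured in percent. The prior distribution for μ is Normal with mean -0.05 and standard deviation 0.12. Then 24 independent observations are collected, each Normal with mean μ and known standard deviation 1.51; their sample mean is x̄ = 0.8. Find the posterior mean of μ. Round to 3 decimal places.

Prior precision 1/τ₀² = 1/0.12² = 69.4444; data precision n/σ² = 24/1.51² = 10.5259.
Posterior precision = 69.4444 + 10.5259 = 79.9703.
Posterior mean = (69.4444·-0.05 + 10.5259·0.8) / 79.9703 = 0.062.

Posterior mean ≈ 0.062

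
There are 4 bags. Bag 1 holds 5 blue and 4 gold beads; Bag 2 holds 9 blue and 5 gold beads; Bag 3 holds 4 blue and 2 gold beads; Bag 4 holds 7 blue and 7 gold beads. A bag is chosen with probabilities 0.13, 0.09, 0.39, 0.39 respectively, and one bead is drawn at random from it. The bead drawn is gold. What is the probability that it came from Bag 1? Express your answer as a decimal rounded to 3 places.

P(gold|Bag 1) = 0.4444; P(gold|Bag 2) = 0.3571; P(gold|Bag 3) = 0.3333; P(gold|Bag 4) = 0.5.
Prior × likelihood for each source: 0.13·0.4444=0.05778, 0.09·0.3571=0.03214, 0.39·0.3333=0.1300, 0.39·0.5=0.1950. Summing gives P(gold) = 0.41492.
P(Bag 1 | gold) = 0.05778 / 0.41492 = 0.139.

Posterior probability ≈ 0.139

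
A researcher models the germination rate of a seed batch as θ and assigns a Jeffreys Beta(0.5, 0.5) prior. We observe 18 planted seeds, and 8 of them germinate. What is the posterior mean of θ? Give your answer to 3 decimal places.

Posterior mean ≈ 0.447

The binomial likelihood is conjugate to the Beta prior: with 8 successes and 10 failures, the posterior is Beta(0.5+8, 0.5+10) = Beta(8.5, 10.5).
Posterior mean = α/(α+β) = 8.5/19 = 0.447.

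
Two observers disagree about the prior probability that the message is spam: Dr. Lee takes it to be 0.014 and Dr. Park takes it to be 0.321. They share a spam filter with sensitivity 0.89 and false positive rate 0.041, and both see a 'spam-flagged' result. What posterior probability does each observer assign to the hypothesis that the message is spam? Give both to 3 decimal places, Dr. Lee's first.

P('+'|H) = 0.89, P('+'|¬H) = 0.041.
Dr. Lee: numerator 0.89·0.014 = 0.012460; evidence = 0.012460+0.041·0.986 = 0.052886; posterior = 0.236.
Dr. Park: numerator 0.89·0.321 = 0.28569; evidence = 0.28569+0.041·0.679 = 0.31353; posterior = 0.911.

Dr. Lee: 0.236; Dr. Park: 0.911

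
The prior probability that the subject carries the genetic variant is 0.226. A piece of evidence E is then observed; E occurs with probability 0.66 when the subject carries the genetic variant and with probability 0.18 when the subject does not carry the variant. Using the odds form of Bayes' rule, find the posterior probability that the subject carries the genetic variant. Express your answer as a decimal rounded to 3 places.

Posterior probability ≈ 0.517

Prior odds = 0.226/(1−0.226) = 0.29199.
Likelihood ratio for E = 0.66/0.18 = 3.6667.
Posterior odds = prior odds × LR = 1.0706.
Posterior probability = odds/(1+odds) = 1.0706/2.0706 = 0.517.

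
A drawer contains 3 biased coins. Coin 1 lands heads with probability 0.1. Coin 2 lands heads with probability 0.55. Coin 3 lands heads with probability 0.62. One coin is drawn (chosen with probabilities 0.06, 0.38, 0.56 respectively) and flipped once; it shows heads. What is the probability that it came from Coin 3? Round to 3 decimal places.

Posterior probability ≈ 0.618

Tabulate prior·likelihood by source: [1] prior 0.06, lik 0.1, product 0.006000; [2] prior 0.38, lik 0.55, product 0.2090; [3] prior 0.56, lik 0.62, product 0.3472.
Normalizing constant = 0.56220; the posterior for Coin 3 is its product over the sum, 0.3472/0.56220 = 0.618.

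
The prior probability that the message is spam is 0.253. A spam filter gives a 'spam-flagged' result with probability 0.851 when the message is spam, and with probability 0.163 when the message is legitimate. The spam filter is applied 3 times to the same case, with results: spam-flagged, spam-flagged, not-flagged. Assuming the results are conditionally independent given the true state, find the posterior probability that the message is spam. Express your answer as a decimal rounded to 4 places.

Let H be the event that the message is spam; start with P(H) = 0.253. P('spam-flagged'|H) = 0.851, P('spam-flagged'|¬H) = 0.163.
Update on result 1 ('spam-flagged'): P(H) ← 0.851·0.2530 / (0.851·0.2530 + 0.163·0.7470) = 0.21530/0.33706 = 0.6388.
Update on result 2 ('spam-flagged'): P(H) ← 0.851·0.6388 / (0.851·0.6388 + 0.163·0.3612) = 0.54358/0.60247 = 0.9023.
Update on result 3 ('not-flagged'): P(H) ← 0.149·0.9023 / (0.149·0.9023 + 0.837·0.0977) = 0.13444/0.21624 = 0.6217.

Posterior P(H) ≈ 0.6217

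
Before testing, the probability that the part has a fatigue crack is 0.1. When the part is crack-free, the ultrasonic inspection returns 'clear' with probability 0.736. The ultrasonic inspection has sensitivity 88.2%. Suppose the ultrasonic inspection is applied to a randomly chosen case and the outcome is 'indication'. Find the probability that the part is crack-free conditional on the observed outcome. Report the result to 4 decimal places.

Write H for 'the part has a fatigue crack'. Prior odds H:¬H = 0.1/0.9 = 0.11111. For the 'indication' outcome, the likelihood ratio is 0.882/0.264 = 3.3409.
Posterior odds = 0.11111 × 3.3409 = 0.37121, so P(H|E) = 0.37121/(1+0.37121) = 0.2707. Then P(¬H|E) = 1 − 0.2707 = 0.7293.

P(¬H | E) ≈ 0.7293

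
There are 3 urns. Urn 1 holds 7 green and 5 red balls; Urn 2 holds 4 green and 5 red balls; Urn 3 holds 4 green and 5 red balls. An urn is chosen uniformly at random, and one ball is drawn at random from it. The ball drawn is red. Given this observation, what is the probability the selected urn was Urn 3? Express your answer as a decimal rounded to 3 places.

Posterior probability ≈ 0.364

Tabulate prior·likelihood by source: [1] prior 0.333333, lik 0.4167, product 0.1389; [2] prior 0.333333, lik 0.5556, product 0.1852; [3] prior 0.333333, lik 0.5556, product 0.1852.
Normalizing constant = 0.50926; the posterior for Urn 3 is its product over the sum, 0.1852/0.50926 = 0.364.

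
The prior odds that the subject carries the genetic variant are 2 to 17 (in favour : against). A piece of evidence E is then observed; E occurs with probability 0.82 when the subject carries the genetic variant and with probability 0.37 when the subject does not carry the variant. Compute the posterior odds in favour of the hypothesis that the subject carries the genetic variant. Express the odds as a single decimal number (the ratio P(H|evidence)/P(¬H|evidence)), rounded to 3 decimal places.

Prior odds = 2/17 = 0.11765. In log-odds, ln(0.11765) = -2.1401.
Add log likelihood ratio: ln(2.2162) = 0.79580.
Posterior log-odds = -1.3443, so posterior odds = exp(-1.3443) = 0.26073.

Posterior odds ≈ 0.261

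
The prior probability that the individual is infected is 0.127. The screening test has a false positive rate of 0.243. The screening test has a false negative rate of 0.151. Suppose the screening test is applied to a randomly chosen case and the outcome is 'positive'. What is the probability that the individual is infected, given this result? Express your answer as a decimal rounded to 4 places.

P(H | E) ≈ 0.3370

Write H for 'the individual is infected'. Prior odds H:¬H = 0.127/0.873 = 0.14548. For the 'positive' outcome, the likelihood ratio is 0.849/0.243 = 3.4938.
Posterior odds = 0.14548 × 3.4938 = 0.50827, so P(H|E) = 0.50827/(1+0.50827) = 0.3370.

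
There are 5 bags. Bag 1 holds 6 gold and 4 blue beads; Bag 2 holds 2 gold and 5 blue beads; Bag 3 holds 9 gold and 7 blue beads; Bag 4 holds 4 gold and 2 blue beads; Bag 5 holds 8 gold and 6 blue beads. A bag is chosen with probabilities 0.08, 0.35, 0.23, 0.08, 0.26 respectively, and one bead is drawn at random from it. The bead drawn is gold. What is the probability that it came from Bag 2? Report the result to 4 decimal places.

P(gold|Bag 1) = 0.6; P(gold|Bag 2) = 0.2857; P(gold|Bag 3) = 0.5625; P(gold|Bag 4) = 0.6667; P(gold|Bag 5) = 0.5714.
Prior × likelihood for each source: 0.08·0.6=0.04800, 0.35·0.2857=0.1000, 0.23·0.5625=0.1294, 0.08·0.6667=0.05333, 0.26·0.5714=0.1486. Summing gives P(gold) = 0.47928.
P(Bag 2 | gold) = 0.1000 / 0.47928 = 0.2086.

Posterior probability ≈ 0.2086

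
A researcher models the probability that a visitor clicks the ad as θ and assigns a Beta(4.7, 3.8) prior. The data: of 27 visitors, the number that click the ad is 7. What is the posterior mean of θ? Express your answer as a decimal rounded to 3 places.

Posterior mean ≈ 0.330

The binomial likelihood is conjugate to the Beta prior: with 7 successes and 20 failures, the posterior is Beta(4.7+7, 3.8+20) = Beta(11.7, 23.8).
E[θ | data] = 11.7/(11.7+23.8) = 0.330.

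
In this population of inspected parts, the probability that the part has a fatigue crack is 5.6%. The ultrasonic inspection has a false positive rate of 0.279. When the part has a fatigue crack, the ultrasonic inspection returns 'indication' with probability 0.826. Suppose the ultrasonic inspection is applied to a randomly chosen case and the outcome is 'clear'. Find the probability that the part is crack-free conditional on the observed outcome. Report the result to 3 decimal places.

P(¬H | E) ≈ 0.986

Write H for 'the part has a fatigue crack'. Prior odds H:¬H = 0.056/0.944 = 0.059322. For the 'clear' outcome, the likelihood ratio is 0.174/0.721 = 0.24133.
Posterior odds = 0.059322 × 0.24133 = 0.014316, so P(H|E) = 0.014316/(1+0.014316) = 0.014. Then P(¬H|E) = 1 − 0.014 = 0.986.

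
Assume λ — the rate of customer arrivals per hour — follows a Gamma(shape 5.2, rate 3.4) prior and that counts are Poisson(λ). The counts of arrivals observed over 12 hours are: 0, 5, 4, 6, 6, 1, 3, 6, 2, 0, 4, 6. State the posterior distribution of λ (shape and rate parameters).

Posterior: Gamma(shape=48.2, rate=15.4)

Total count ∑xᵢ = 43 over n = 12 hours.
Gamma is conjugate to the Poisson likelihood: posterior is Gamma(shape = 5.2+43 = 48.2, rate = 3.4+12 = 15.4).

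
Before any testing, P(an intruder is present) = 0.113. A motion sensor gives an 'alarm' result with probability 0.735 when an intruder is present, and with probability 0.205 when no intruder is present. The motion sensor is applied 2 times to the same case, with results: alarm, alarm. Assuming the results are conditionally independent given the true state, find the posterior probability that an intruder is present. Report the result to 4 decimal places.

Posterior P(H) ≈ 0.6209

Let H be the event that an intruder is present; start with P(H) = 0.113. P('alarm'|H) = 0.735, P('alarm'|¬H) = 0.205.
Update on result 1 ('alarm'): P(H) ← 0.735·0.1130 / (0.735·0.1130 + 0.205·0.8870) = 0.083055/0.26489 = 0.3135.
Update on result 2 ('alarm'): P(H) ← 0.735·0.3135 / (0.735·0.3135 + 0.205·0.6865) = 0.23046/0.37118 = 0.6209.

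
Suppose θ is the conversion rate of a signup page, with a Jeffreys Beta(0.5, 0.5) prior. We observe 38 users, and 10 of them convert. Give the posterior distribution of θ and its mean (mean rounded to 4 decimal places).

Observing 10 successes and 28 failures updates Beta(0.5, 0.5) by adding the success and failure counts to the two shape parameters: α = 0.5+10 = 10.5, β = 0.5+28 = 28.5.
Posterior mean = α/(α+β) = 10.5/39 = 0.2692.

Posterior: Beta(10.5, 28.5); mean ≈ 0.2692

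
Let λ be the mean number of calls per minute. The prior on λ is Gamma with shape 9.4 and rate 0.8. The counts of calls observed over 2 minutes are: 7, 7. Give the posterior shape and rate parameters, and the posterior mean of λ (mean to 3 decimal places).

Posterior: Gamma(shape=23.4, rate=2.8); mean ≈ 8.357

Total count ∑xᵢ = 14 over n = 2 minutes.
Gamma is conjugate to the Poisson likelihood: posterior is Gamma(shape = 9.4+14 = 23.4, rate = 0.8+2 = 2.8).
E[λ | data] = 23.4/2.8 = 8.357.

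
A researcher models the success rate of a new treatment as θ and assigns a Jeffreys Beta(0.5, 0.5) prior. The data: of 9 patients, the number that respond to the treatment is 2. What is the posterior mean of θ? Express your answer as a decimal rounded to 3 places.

Posterior mean ≈ 0.250

Observing 2 successes and 7 failures updates Beta(0.5, 0.5) by adding the success and failure counts to the two shape parameters: α = 0.5+2 = 2.5, β = 0.5+7 = 7.5.
E[θ | data] = 2.5/(2.5+7.5) = 0.250.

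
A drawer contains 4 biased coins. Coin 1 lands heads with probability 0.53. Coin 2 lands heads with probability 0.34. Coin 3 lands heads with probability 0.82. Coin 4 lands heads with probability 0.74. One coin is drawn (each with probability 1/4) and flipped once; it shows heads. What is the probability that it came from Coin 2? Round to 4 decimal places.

P(heads|C1) = 0.53; P(heads|C2) = 0.34; P(heads|C3) = 0.82; P(heads|C4) = 0.74.
Prior × likelihood for each source: 0.25·0.53=0.1325, 0.25·0.34=0.08500, 0.25·0.82=0.2050, 0.25·0.74=0.1850. Summing gives P(heads) = 0.60750.
P(Coin 2 | heads) = 0.08500 / 0.60750 = 0.1399.

Posterior probability ≈ 0.1399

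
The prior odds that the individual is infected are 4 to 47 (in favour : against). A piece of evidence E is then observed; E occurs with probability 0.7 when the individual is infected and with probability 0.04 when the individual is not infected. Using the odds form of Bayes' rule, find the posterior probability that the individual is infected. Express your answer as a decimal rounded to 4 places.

Posterior probability ≈ 0.5983

Prior odds = 4/47 = 0.085106.
Likelihood ratio for E = 0.7/0.04 = 17.500.
Posterior odds = prior odds × LR = 1.4894.
Posterior probability = odds/(1+odds) = 1.4894/2.4894 = 0.5983.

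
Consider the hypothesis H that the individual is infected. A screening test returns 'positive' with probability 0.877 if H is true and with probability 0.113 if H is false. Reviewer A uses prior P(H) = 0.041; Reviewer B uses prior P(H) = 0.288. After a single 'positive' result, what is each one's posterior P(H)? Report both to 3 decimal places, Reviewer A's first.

P('+'|H) = 0.877, P('+'|¬H) = 0.113.
Reviewer A: numerator 0.877·0.041 = 0.035957; evidence = 0.035957+0.113·0.959 = 0.14432; posterior = 0.249.
Reviewer B: numerator 0.877·0.288 = 0.25258; evidence = 0.25258+0.113·0.712 = 0.33303; posterior = 0.758.

Reviewer A: 0.249; Reviewer B: 0.758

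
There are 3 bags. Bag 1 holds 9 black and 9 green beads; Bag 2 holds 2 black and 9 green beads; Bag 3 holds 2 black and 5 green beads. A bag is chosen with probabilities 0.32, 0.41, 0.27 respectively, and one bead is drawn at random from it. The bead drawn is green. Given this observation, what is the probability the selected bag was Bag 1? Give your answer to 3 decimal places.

P(green|Bag 1) = 0.5; P(green|Bag 2) = 0.8182; P(green|Bag 3) = 0.7143.
Prior × likelihood for each source: 0.32·0.5=0.1600, 0.41·0.8182=0.3355, 0.27·0.7143=0.1929. Summing gives P(green) = 0.68831.
P(Bag 1 | green) = 0.1600 / 0.68831 = 0.232.

Posterior probability ≈ 0.232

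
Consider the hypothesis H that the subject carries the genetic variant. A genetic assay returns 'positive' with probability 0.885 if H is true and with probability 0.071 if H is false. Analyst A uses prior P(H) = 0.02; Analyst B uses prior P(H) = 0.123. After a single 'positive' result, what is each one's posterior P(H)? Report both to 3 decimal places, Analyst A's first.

Analyst A: 0.203; Analyst B: 0.636

P('+'|H) = 0.885, P('+'|¬H) = 0.071.
Analyst A: numerator 0.885·0.02 = 0.017700; evidence = 0.017700+0.071·0.98 = 0.087280; posterior = 0.203.
Analyst B: numerator 0.885·0.123 = 0.10885; evidence = 0.10885+0.071·0.877 = 0.17112; posterior = 0.636.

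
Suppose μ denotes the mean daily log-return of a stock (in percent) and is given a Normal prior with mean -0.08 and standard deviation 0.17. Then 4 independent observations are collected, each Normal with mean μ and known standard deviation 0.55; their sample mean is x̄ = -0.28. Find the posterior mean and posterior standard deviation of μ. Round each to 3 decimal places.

Posterior mean ≈ -0.135; posterior SD ≈ 0.145

With known σ, the Normal prior is conjugate. Weight on the data is w = (n/σ²)/(n/σ² + 1/τ₀²) = 13.2231/(13.2231+34.6021) = 0.27649.
Posterior mean = w·x̄ + (1−w)·μ₀ = 0.27649·-0.28 + 0.72351·-0.08 = -0.135. Posterior variance = 1/(13.2231+34.6021) = 0.0209095, so SD = 0.145.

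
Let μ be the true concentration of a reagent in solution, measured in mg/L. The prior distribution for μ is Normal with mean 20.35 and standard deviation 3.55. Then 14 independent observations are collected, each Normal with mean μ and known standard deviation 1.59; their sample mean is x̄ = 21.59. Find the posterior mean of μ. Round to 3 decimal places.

Prior precision 1/τ₀² = 1/3.55² = 0.0793493; data precision n/σ² = 14/1.59² = 5.53776.
Posterior precision = 0.0793493 + 5.53776 = 5.61710.
Posterior mean = (0.0793493·20.35 + 5.53776·21.59) / 5.61710 = 21.572.

Posterior mean ≈ 21.572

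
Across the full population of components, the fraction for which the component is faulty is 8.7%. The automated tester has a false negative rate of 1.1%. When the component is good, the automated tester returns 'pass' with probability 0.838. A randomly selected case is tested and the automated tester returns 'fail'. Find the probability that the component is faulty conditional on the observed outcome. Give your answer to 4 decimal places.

P(H | E) ≈ 0.3678

Let H be the event that the component is faulty. P(H) = 0.087, so P(¬H) = 0.913. With E the 'fail' result, P(E|H) = 0.989 and P(E|¬H) = 0.162.
P(E) = 0.989·0.087 + 0.162·0.913 = 0.086043 + 0.14791 = 0.23395.
By Bayes' theorem, P(H|E) = 0.086043 / 0.23395 = 0.3678.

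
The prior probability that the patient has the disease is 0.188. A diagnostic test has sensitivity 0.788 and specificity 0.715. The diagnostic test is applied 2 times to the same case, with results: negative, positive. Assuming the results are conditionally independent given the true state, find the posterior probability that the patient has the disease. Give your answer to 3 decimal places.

Posterior P(H) ≈ 0.160

Let H be the event that the patient has the disease; start with P(H) = 0.188. P('positive'|H) = 0.788, P('positive'|¬H) = 0.285.
Update on result 1 ('negative'): P(H) ← 0.212·0.1880 / (0.212·0.1880 + 0.715·0.8120) = 0.039856/0.62044 = 0.0642.
Update on result 2 ('positive'): P(H) ← 0.788·0.0642 / (0.788·0.0642 + 0.285·0.9358) = 0.050620/0.31731 = 0.1595.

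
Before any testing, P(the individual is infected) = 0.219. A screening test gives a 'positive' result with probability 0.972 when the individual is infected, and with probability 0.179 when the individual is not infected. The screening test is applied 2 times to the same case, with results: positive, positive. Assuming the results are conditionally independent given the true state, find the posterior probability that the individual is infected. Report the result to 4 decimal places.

Posterior P(H) ≈ 0.8921

Let H be the event that the individual is infected; start with P(H) = 0.219. P('positive'|H) = 0.972, P('positive'|¬H) = 0.179.
Update on result 1 ('positive'): P(H) ← 0.972·0.2190 / (0.972·0.2190 + 0.179·0.7810) = 0.21287/0.35267 = 0.6036.
Update on result 2 ('positive'): P(H) ← 0.972·0.6036 / (0.972·0.6036 + 0.179·0.3964) = 0.58669/0.65765 = 0.8921.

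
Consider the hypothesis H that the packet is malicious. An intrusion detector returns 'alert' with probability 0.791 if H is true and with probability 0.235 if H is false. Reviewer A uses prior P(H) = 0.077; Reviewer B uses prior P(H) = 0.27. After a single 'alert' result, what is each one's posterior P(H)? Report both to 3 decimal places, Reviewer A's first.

Reviewer A: 0.219; Reviewer B: 0.555

P('+'|H) = 0.791, P('+'|¬H) = 0.235.
Reviewer A: numerator 0.791·0.077 = 0.060907; evidence = 0.060907+0.235·0.923 = 0.27781; posterior = 0.219.
Reviewer B: numerator 0.791·0.27 = 0.21357; evidence = 0.21357+0.235·0.73 = 0.38512; posterior = 0.555.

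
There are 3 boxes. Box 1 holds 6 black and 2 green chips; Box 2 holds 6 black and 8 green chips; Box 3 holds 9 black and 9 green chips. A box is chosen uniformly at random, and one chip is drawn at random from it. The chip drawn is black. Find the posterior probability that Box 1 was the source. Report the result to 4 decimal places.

Posterior probability ≈ 0.4468

P(black|Box 1) = 0.75; P(black|Box 2) = 0.4286; P(black|Box 3) = 0.5.
Prior × likelihood for each source: 0.333333·0.75=0.2500, 0.333333·0.4286=0.1429, 0.333333·0.5=0.1667. Summing gives P(black) = 0.55952.
P(Box 1 | black) = 0.2500 / 0.55952 = 0.4468.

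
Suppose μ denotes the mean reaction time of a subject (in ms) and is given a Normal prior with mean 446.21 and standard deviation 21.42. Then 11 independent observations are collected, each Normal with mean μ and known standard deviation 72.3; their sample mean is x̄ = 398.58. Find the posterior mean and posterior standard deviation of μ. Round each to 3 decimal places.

Posterior mean ≈ 422.813; posterior SD ≈ 15.279

Prior precision 1/τ₀² = 1/21.42² = 0.00217952; data precision n/σ² = 11/72.3² = 0.00210434.
Posterior precision = 0.00217952 + 0.00210434 = 0.00428386, giving posterior SD = 1/√0.00428386 = 15.279.
Posterior mean = (0.00217952·446.21 + 0.00210434·398.58) / 0.00428386 = 422.813.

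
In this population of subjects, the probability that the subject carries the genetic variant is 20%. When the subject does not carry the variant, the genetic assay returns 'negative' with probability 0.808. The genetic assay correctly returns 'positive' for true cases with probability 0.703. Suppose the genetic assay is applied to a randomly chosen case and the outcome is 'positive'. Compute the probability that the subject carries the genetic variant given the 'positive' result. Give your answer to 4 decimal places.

Let H be the event that the subject carries the genetic variant. P(H) = 0.2, so P(¬H) = 0.8. With E the 'positive' result, P(E|H) = 0.703 and P(E|¬H) = 0.192.
P(E) = 0.703·0.2 + 0.192·0.8 = 0.14060 + 0.15360 = 0.29420.
By Bayes' theorem, P(H|E) = 0.14060 / 0.29420 = 0.4779.

P(H | E) ≈ 0.4779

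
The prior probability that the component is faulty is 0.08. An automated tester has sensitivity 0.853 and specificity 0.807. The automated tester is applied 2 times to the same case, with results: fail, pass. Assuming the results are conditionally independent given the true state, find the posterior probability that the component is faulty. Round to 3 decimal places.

With H the event that the component is faulty, the joint likelihood of the observed sequence is P(data|H) = 0.853·0.147 = 0.12539 and P(data|¬H) = 0.193·0.807 = 0.15575.
Bayes: P(H|data) = 0.08·0.12539 / (0.08·0.12539 + 0.92·0.15575) = 0.010031/0.15332 = 0.0654.

Posterior P(H) ≈ 0.065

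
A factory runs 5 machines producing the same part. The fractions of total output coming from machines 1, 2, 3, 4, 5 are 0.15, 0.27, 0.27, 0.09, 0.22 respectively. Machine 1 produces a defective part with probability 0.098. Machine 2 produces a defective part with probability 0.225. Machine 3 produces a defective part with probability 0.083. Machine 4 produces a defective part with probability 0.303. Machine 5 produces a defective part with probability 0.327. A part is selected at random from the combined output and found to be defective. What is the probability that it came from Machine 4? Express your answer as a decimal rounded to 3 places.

Posterior probability ≈ 0.138

Tabulate prior·likelihood by source: [1] prior 0.15, lik 0.098, product 0.01470; [2] prior 0.27, lik 0.225, product 0.06075; [3] prior 0.27, lik 0.083, product 0.02241; [4] prior 0.09, lik 0.303, product 0.02727; [5] prior 0.22, lik 0.327, product 0.07194.
Normalizing constant = 0.19707; the posterior for Machine 4 is its product over the sum, 0.02727/0.19707 = 0.138.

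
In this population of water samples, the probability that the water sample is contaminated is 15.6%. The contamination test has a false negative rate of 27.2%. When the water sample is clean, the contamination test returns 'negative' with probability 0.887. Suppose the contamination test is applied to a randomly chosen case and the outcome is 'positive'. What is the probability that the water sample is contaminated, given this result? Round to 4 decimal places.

Let H be the event that the water sample is contaminated. P(H) = 0.156, so P(¬H) = 0.844. With E the 'positive' result, P(E|H) = 0.728 and P(E|¬H) = 0.113.
P(E) = 0.728·0.156 + 0.113·0.844 = 0.11357 + 0.095372 = 0.20894.
By Bayes' theorem, P(H|E) = 0.11357 / 0.20894 = 0.5435.

P(H | E) ≈ 0.5435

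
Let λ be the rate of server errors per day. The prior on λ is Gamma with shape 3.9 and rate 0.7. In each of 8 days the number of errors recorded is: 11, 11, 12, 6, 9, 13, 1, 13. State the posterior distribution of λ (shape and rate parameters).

Posterior: Gamma(shape=79.9, rate=8.7)

Total count ∑xᵢ = 76 over n = 8 days.
Gamma is conjugate to the Poisson likelihood: posterior is Gamma(shape = 3.9+76 = 79.9, rate = 0.7+8 = 8.7).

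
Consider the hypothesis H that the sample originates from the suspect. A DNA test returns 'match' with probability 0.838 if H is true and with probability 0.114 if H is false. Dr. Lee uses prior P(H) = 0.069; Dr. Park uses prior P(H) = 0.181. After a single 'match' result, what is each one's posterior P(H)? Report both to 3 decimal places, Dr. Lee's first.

Dr. Lee: 0.353; Dr. Park: 0.619

P('+'|H) = 0.838, P('+'|¬H) = 0.114.
Dr. Lee: numerator 0.838·0.069 = 0.057822; evidence = 0.057822+0.114·0.931 = 0.16396; posterior = 0.353.
Dr. Park: numerator 0.838·0.181 = 0.15168; evidence = 0.15168+0.114·0.819 = 0.24504; posterior = 0.619.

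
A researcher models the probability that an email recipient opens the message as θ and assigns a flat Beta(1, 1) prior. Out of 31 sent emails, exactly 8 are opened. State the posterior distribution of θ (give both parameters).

Posterior: Beta(9, 24)

Observing 8 successes and 23 failures updates Beta(1, 1) by adding the success and failure counts to the two shape parameters: α = 1+8 = 9, β = 1+23 = 24.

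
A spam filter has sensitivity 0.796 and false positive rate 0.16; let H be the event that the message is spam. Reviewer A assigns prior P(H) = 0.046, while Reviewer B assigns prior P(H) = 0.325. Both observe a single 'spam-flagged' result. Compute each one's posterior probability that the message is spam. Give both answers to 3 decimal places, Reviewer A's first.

P('+'|H) = 0.796, P('+'|¬H) = 0.16.
Reviewer A: numerator 0.796·0.046 = 0.036616; evidence = 0.036616+0.16·0.954 = 0.18926; posterior = 0.193.
Reviewer B: numerator 0.796·0.325 = 0.25870; evidence = 0.25870+0.16·0.675 = 0.36670; posterior = 0.705.

Reviewer A: 0.193; Reviewer B: 0.705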